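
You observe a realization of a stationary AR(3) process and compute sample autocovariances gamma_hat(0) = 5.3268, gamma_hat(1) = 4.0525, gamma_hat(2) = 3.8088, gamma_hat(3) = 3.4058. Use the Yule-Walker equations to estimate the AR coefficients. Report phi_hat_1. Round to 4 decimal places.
\hat\phi_{1} = 0.4930

The Yule-Walker equations for an AR(p) process read, in matrix form,
  Gamma_p phi = r_p,   with   (Gamma_p)_{ij} = gamma(|i - j|),
                       (r_p)_i = gamma(i),   i,j = 1..p.
Substitute the sample gammas (Toeplitz matrix and right-hand side of size 3):
  Gamma_p = [[5.3268, 4.0525, 3.8088], [4.0525, 5.3268, 4.0525], [3.8088, 4.0525, 5.3268]]
  r_p     = [4.0525, 3.8088, 3.4058]
Written out (R1..R3):
  (R1) 5.3268 phi_1 + 4.0525 phi_2 + 3.8088 phi_3 = 4.0525
  (R2) 4.0525 phi_1 + 5.3268 phi_2 + 4.0525 phi_3 = 3.8088
  (R3) 3.8088 phi_1 + 4.0525 phi_2 + 5.3268 phi_3 = 3.4058
Gaussian elimination:
  R2 <- R2 - (4.0525/5.3268) R1 = R2 - (0.760776) R1:  2.243756 phi_2 + 1.154858 phi_3 = 0.725756
  R3 <- R3 - (3.8088/5.3268) R1 = R3 - (0.715026) R1:  1.154858 phi_2 + 2.603409 phi_3 = 0.508158
  R3 <- R3 - (1.154858/2.243756) R2 = R3 - (0.514698) R2:  2.009006 phi_3 = 0.134612
Back-substitution:
  phi_hat_3 = 0.134612 / 2.009006 = 0.067004
  phi_hat_2 = (0.725756 - (1.154858)(0.067004)) / 2.243756 = 0.288969
  phi_hat_1 = (4.0525 - (4.0525)(0.288969) - (3.8088)(0.067004)) / 5.3268 = 0.493025
So phi_hat = [0.4930, 0.2890, 0.0670].
Therefore phi_hat_1 = 0.4930.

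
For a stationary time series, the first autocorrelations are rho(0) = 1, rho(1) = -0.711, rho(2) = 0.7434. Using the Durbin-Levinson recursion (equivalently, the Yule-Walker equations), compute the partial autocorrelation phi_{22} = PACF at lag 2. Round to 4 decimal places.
\phi_{22} = 0.4811

The PACF at lag k is phi_{kk}, the last component of the solution
to the Yule-Walker system G_k phi = r_k where
  (G_k)_{ij} = rho(|i - j|), (r_k)_i = rho(i), i,j = 1..k.
Equivalently, Durbin-Levinson gives phi_{kk} iteratively:
  phi_{11} = rho(1)
  phi_{kk} = [rho(k) - sum_{j=1..k-1} phi_{k-1,j} rho(k-j)]
            / [1 - sum_{j=1..k-1} phi_{k-1,j} rho(j)],
  phi_{k,j} = phi_{k-1,j} - phi_{kk} phi_{k-1,k-j},  j = 1..k-1.
Step k = 1:
  phi_11 = rho(1) = -0.711.
Step k = 2:
  phi_22 = [rho(2) - phi_11 rho(1)] / [1 - phi_11 rho(1)] = [0.7434 - (-0.711)(-0.711)] / [1 - (-0.711)(-0.711)]
         = 0.237879 / 0.494479 = 0.4811.
Therefore phi_{22} = 0.4811.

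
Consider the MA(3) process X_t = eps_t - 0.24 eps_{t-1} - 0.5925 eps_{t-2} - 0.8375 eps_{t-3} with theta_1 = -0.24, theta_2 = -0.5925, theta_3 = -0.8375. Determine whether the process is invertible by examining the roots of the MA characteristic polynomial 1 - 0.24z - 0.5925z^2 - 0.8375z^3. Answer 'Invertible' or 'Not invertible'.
\text{Not invertible}

The MA(q) characteristic polynomial is P(z) = 1 - 0.24z - 0.5925z^2 - 0.8375z^3.
Invertibility requires all roots to lie outside the unit circle, i.e. |z| > 1 for every root.
Degree 3: look for a simple real root z0 first, then factor out (1 - z/z0) and solve the remaining quadratic.
Testing z0 = 0.8: P(0.8) = 1 + (-0.24)(0.8) + (-0.5925)(0.8)^2 + (-0.8375)(0.8)^3
  = 1 + (-0.192) + (-0.3792) + (-0.4288) = 0.  So z_0 = 0.8 is a root, |z_0| = 0.8.
Divide out the factor (1 - 1.25 z) = (1 - z/z0) (since 1/z0 = 1.25):
  P(z) = (1 - 1.25 z)(1 + (1.01) z + (0.67) z^2)
  [check: z-coef 1.01 - (1.25) = -0.24; z^2-coef 0.67 - (1.25)(1.01) = -0.5925; z^3-coef -(1.25)(0.67) = -0.8375.]
Remaining roots from the quadratic factor 1 + (1.01) z + (0.67) z^2:
  Set 1 + (1.01) z + (0.67) z^2 = 0, i.e. a z^2 + b z + c = 0 with a = 0.67, b = 1.01, c = 1.
  Discriminant D = b^2 - 4ac = (1.01)^2 - 4*(0.67)*1 = 1.0201 - (2.68) = -1.6599.
  D < 0, so the roots are the complex-conjugate pair z = (-b +/- i sqrt(-D)) / (2a) = -0.7537 +/- 0.9615i.
  For a conjugate pair |z|^2 = z * conj(z) = (product of roots) = c/a = 1/(0.67) = 1.492537, so |z| = sqrt(1.492537) = 1.2217 for both roots.
Moduli of all roots: 0.8000, 1.2217, 1.2217.
All moduli strictly greater than 1? No.
Verdict: Not invertible.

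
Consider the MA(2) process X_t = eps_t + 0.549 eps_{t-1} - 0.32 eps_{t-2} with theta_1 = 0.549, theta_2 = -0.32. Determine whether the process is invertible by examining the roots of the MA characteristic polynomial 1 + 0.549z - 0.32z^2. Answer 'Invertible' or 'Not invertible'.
\text{Invertible}

The MA(q) characteristic polynomial is P(z) = 1 + 0.549z - 0.32z^2.
Invertibility requires all roots to lie outside the unit circle, i.e. |z| > 1 for every root.
Set 1 + (0.549) z + (-0.32) z^2 = 0, i.e. a z^2 + b z + c = 0 with a = -0.32, b = 0.549, c = 1.
Discriminant D = b^2 - 4ac = (0.549)^2 - 4*(-0.32)*1 = 0.301401 - (-1.28) = 1.581401.
D >= 0, so the roots are real: z = (-b +/- sqrt(D)) / (2a) = (-0.549 +/- 1.257538) / (-0.64).
  z_1 = (-0.549 + 1.257538) / (-0.64) = -1.1071,   |z_1| = 1.1071.
  z_2 = (-0.549 - 1.257538) / (-0.64) = 2.8227,   |z_2| = 2.8227.
Moduli of all roots: 1.1071, 2.8227.
All moduli strictly greater than 1? Yes.
Verdict: Invertible.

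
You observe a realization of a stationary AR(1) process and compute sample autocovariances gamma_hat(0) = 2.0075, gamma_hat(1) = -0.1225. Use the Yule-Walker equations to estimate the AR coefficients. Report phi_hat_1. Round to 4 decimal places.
\hat\phi_{1} = -0.0610

The Yule-Walker equations for an AR(p) process read, in matrix form,
  Gamma_p phi = r_p,   with   (Gamma_p)_{ij} = gamma(|i - j|),
                       (r_p)_i = gamma(i),   i,j = 1..p.
Substitute the sample gammas (Toeplitz matrix and right-hand side of size 1):
  Gamma_p = [[2.0075]]
  r_p     = [-0.1225]
With p = 1 this is the single equation gamma(0) phi_1 = gamma(1):
  phi_hat_1 = gamma(1) / gamma(0) = -0.1225 / 2.0075 = -0.0610.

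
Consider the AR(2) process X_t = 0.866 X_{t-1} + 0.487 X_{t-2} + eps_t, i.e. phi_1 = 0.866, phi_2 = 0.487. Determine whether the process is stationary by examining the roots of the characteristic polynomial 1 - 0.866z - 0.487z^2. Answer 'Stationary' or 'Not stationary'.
\text{Not stationary}

The AR(p) characteristic polynomial is P(z) = 1 - 0.866z - 0.487z^2.
Stationarity requires all roots to lie outside the unit circle, i.e. |z| > 1 for every root.
Set 1 + (-0.866) z + (-0.487) z^2 = 0, i.e. a z^2 + b z + c = 0 with a = -0.487, b = -0.866, c = 1.
Discriminant D = b^2 - 4ac = (-0.866)^2 - 4*(-0.487)*1 = 0.749956 - (-1.948) = 2.697956.
D >= 0, so the roots are real: z = (-b +/- sqrt(D)) / (2a) = (0.866 +/- 1.642546) / (-0.974).
  z_1 = (0.866 + 1.642546) / (-0.974) = -2.5755,   |z_1| = 2.5755.
  z_2 = (0.866 - 1.642546) / (-0.974) = 0.7973,   |z_2| = 0.7973.
Moduli of all roots: 2.5755, 0.7973.
All moduli strictly greater than 1? No.
Verdict: Not stationary.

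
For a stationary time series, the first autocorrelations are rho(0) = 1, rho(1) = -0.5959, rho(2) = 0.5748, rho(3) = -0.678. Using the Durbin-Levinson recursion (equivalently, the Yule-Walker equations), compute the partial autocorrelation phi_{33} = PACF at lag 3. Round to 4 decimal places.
\phi_{33} = -0.4371

The PACF at lag k is phi_{kk}, the last component of the solution
to the Yule-Walker system G_k phi = r_k where
  (G_k)_{ij} = rho(|i - j|), (r_k)_i = rho(i), i,j = 1..k.
Equivalently, Durbin-Levinson gives phi_{kk} iteratively:
  phi_{11} = rho(1)
  phi_{kk} = [rho(k) - sum_{j=1..k-1} phi_{k-1,j} rho(k-j)]
            / [1 - sum_{j=1..k-1} phi_{k-1,j} rho(j)],
  phi_{k,j} = phi_{k-1,j} - phi_{kk} phi_{k-1,k-j},  j = 1..k-1.
Step k = 1:
  phi_11 = rho(1) = -0.5959.
Step k = 2:
  phi_22 = [rho(2) - phi_11 rho(1)] / [1 - phi_11 rho(1)] = [0.5748 - (-0.5959)(-0.5959)] / [1 - (-0.5959)(-0.5959)]
         = 0.21970319 / 0.64490319 = 0.340676.
  Update: phi_21 = phi_11 - phi_22 phi_11 = -0.5959 - (0.340676)(-0.5959) = -0.392891.
Step k = 3:
  phi_33 = [rho(3) - phi_21 rho(2) - phi_22 rho(1)] / [1 - phi_21 rho(1) - phi_22 rho(2)]
    numerator   = -0.678 - (-0.392891)(0.5748) - (0.340676)(-0.5959) = -0.24915727
    denominator = 1 - (-0.392891)(-0.5959) - (0.340676)(0.5748) = 0.57005553
  phi_33 = -0.24915727 / 0.57005553 = -0.4371.
Therefore phi_{33} = -0.4371.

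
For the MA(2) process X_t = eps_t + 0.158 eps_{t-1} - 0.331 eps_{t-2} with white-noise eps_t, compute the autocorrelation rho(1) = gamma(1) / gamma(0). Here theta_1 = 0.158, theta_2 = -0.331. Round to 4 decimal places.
\rho(1) = 0.0932

For an MA(q) process with theta_0 = 1, the autocovariance is
  gamma(k) = sigma^2 * sum_{i=0..q-k} theta_i * theta_{i+k},
and rho(k) = gamma(k) / gamma(0). Sigma^2 cancels.
  numerator   = (1)*(0.158) + (0.158)*(-0.331) = 0.105702.
  denominator = (1)^2 + (0.158)^2 + (-0.331)^2 = 1.134525.
  rho(1) = 0.105702 / 1.134525 = 0.0932.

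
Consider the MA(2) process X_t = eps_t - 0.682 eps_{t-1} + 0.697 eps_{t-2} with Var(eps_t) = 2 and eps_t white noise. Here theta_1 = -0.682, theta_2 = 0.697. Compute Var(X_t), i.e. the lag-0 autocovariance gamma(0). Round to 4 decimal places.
\gamma(0) = 3.9019

For an MA(q) process X_t = eps_t + sum_i theta_i eps_{t-i} with
Var(eps_t) = sigma^2, the variance is
  gamma(0) = sigma^2 * (1 + sum_i theta_i^2).
  sum_i theta_i^2 = (-0.682)^2 + (0.697)^2 = 0.465124 + 0.485809 = 0.950933.
  gamma(0) = 2 * (1 + 0.950933) = 2 * 1.950933 = 3.901866, which rounds to 3.9019.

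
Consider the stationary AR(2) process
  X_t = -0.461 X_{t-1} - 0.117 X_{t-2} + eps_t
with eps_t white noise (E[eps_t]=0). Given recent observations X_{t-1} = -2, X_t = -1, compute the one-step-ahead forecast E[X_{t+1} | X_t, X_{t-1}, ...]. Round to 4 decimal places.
E[X_{t+1} \mid \mathcal F_t] = 0.6950

For an AR(p) model X_t = c + sum_i phi_i X_{t-i} + eps_t, the
one-step-ahead conditional mean is
  E[X_{t+1} | X_t, ...] = c + sum_i phi_i X_{t+1-i}.
Substitute known values:
  E[X_{t+1} | ...] = (-0.461) * (-1) + (-0.117) * (-2)
                   = 0.6950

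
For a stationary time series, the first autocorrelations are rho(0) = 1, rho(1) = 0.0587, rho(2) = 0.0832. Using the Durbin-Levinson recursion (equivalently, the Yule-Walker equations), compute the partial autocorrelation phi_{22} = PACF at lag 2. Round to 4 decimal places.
\phi_{22} = 0.0800

The PACF at lag k is phi_{kk}, the last component of the solution
to the Yule-Walker system G_k phi = r_k where
  (G_k)_{ij} = rho(|i - j|), (r_k)_i = rho(i), i,j = 1..k.
Equivalently, Durbin-Levinson gives phi_{kk} iteratively:
  phi_{11} = rho(1)
  phi_{kk} = [rho(k) - sum_{j=1..k-1} phi_{k-1,j} rho(k-j)]
            / [1 - sum_{j=1..k-1} phi_{k-1,j} rho(j)],
  phi_{k,j} = phi_{k-1,j} - phi_{kk} phi_{k-1,k-j},  j = 1..k-1.
Step k = 1:
  phi_11 = rho(1) = 0.0587.
Step k = 2:
  phi_22 = [rho(2) - phi_11 rho(1)] / [1 - phi_11 rho(1)] = [0.0832 - (0.0587)(0.0587)] / [1 - (0.0587)(0.0587)]
         = 0.07975431 / 0.99655431 = 0.08.
Therefore phi_{22} = 0.0800.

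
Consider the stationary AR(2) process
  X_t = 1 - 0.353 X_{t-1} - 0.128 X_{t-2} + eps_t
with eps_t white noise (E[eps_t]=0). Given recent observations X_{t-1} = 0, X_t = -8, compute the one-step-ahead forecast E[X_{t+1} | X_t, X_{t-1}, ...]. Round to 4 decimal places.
E[X_{t+1} \mid \mathcal F_t] = 3.8240

For an AR(p) model X_t = c + sum_i phi_i X_{t-i} + eps_t, the
one-step-ahead conditional mean is
  E[X_{t+1} | X_t, ...] = c + sum_i phi_i X_{t+1-i}.
Substitute known values:
  E[X_{t+1} | ...] = 1 + (-0.353) * (-8) + (-0.128) * (0)
                   = 3.8240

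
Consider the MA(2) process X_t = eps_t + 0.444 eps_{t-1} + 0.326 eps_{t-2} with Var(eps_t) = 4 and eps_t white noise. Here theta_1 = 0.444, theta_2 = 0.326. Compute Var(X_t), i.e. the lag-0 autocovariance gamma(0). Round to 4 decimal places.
\gamma(0) = 5.2136

For an MA(q) process X_t = eps_t + sum_i theta_i eps_{t-i} with
Var(eps_t) = sigma^2, the variance is
  gamma(0) = sigma^2 * (1 + sum_i theta_i^2).
  sum_i theta_i^2 = (0.444)^2 + (0.326)^2 = 0.197136 + 0.106276 = 0.303412.
  gamma(0) = 4 * (1 + 0.303412) = 4 * 1.303412 = 5.213648, which rounds to 5.2136.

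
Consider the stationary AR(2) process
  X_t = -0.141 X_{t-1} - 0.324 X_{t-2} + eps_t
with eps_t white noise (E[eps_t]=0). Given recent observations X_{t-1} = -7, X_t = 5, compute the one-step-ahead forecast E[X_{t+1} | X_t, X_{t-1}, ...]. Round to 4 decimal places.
E[X_{t+1} \mid \mathcal F_t] = 1.5630

For an AR(p) model X_t = c + sum_i phi_i X_{t-i} + eps_t, the
one-step-ahead conditional mean is
  E[X_{t+1} | X_t, ...] = c + sum_i phi_i X_{t+1-i}.
Substitute known values:
  E[X_{t+1} | ...] = (-0.141) * (5) + (-0.324) * (-7)
                   = 1.5630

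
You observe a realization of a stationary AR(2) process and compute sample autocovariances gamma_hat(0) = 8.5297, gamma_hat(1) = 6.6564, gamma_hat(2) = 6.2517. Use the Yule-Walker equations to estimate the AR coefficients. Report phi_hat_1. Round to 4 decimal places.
\hat\phi_{1} = 0.5330

The Yule-Walker equations for an AR(p) process read, in matrix form,
  Gamma_p phi = r_p,   with   (Gamma_p)_{ij} = gamma(|i - j|),
                       (r_p)_i = gamma(i),   i,j = 1..p.
Substitute the sample gammas (Toeplitz matrix and right-hand side of size 2):
  Gamma_p = [[8.5297, 6.6564], [6.6564, 8.5297]]
  r_p     = [6.6564, 6.2517]
Written out:
  8.5297 phi_1 + 6.6564 phi_2 = 6.6564
  6.6564 phi_1 + 8.5297 phi_2 = 6.2517
Solve by Cramer's rule:
  det = gamma(0)^2 - gamma(1)^2 = (8.5297)^2 - (6.6564)^2 = 72.75578209 - 44.30766096 = 28.44812113
  phi_hat_1 = [gamma(1) gamma(0) - gamma(1) gamma(2)] / det = [(6.6564)(8.5297) - (6.6564)(6.2517)] / 28.44812113 = 15.1632792 / 28.44812113 = 0.533
  phi_hat_2 = [gamma(0) gamma(2) - gamma(1)^2] / det = [(8.5297)(6.2517) - (6.6564)^2] / 28.44812113 = 9.01746453 / 28.44812113 = 0.317
So phi_hat = [0.5330, 0.3170].
Therefore phi_hat_1 = 0.5330.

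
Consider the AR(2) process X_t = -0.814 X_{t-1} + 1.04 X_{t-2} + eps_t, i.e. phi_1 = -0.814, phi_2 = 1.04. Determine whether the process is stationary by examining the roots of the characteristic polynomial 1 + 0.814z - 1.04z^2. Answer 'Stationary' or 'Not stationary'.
\text{Not stationary}

The AR(p) characteristic polynomial is P(z) = 1 + 0.814z - 1.04z^2.
Stationarity requires all roots to lie outside the unit circle, i.e. |z| > 1 for every root.
Set 1 + (0.814) z + (-1.04) z^2 = 0, i.e. a z^2 + b z + c = 0 with a = -1.04, b = 0.814, c = 1.
Discriminant D = b^2 - 4ac = (0.814)^2 - 4*(-1.04)*1 = 0.662596 - (-4.16) = 4.822596.
D >= 0, so the roots are real: z = (-b +/- sqrt(D)) / (2a) = (-0.814 +/- 2.196041) / (-2.08).
  z_1 = (-0.814 + 2.196041) / (-2.08) = -0.6644,   |z_1| = 0.6644.
  z_2 = (-0.814 - 2.196041) / (-2.08) = 1.4471,   |z_2| = 1.4471.
Moduli of all roots: 0.6644, 1.4471.
All moduli strictly greater than 1? No.
Verdict: Not stationary.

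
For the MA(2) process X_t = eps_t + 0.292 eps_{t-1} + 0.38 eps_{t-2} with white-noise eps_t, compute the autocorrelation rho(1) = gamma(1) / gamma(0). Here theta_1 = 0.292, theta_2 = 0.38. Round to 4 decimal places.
\rho(1) = 0.3277

For an MA(q) process with theta_0 = 1, the autocovariance is
  gamma(k) = sigma^2 * sum_{i=0..q-k} theta_i * theta_{i+k},
and rho(k) = gamma(k) / gamma(0). Sigma^2 cancels.
  numerator   = (1)*(0.292) + (0.292)*(0.38) = 0.40296.
  denominator = (1)^2 + (0.292)^2 + (0.38)^2 = 1.229664.
  rho(1) = 0.40296 / 1.229664 = 0.3277.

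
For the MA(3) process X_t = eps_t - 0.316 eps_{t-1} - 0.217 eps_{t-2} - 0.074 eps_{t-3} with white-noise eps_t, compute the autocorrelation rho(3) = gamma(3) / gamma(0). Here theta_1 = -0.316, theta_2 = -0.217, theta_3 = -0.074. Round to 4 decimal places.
\rho(3) = -0.0642

For an MA(q) process with theta_0 = 1, the autocovariance is
  gamma(k) = sigma^2 * sum_{i=0..q-k} theta_i * theta_{i+k},
and rho(k) = gamma(k) / gamma(0). Sigma^2 cancels.
  numerator   = (1)*(-0.074) = -0.074.
  denominator = (1)^2 + (-0.316)^2 + (-0.217)^2 + (-0.074)^2 = 1.152421.
  rho(3) = -0.074 / 1.152421 = -0.0642.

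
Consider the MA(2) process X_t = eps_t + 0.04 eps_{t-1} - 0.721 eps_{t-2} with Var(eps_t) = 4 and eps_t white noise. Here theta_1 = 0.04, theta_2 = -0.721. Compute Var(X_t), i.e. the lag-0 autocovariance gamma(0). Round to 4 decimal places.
\gamma(0) = 6.0858

For an MA(q) process X_t = eps_t + sum_i theta_i eps_{t-i} with
Var(eps_t) = sigma^2, the variance is
  gamma(0) = sigma^2 * (1 + sum_i theta_i^2).
  sum_i theta_i^2 = (0.04)^2 + (-0.721)^2 = 0.0016 + 0.519841 = 0.521441.
  gamma(0) = 4 * (1 + 0.521441) = 4 * 1.521441 = 6.085764, which rounds to 6.0858.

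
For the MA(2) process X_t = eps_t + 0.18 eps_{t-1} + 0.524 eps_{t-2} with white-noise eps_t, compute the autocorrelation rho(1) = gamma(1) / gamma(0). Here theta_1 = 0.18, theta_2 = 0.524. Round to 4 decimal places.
\rho(1) = 0.2099

For an MA(q) process with theta_0 = 1, the autocovariance is
  gamma(k) = sigma^2 * sum_{i=0..q-k} theta_i * theta_{i+k},
and rho(k) = gamma(k) / gamma(0). Sigma^2 cancels.
  numerator   = (1)*(0.18) + (0.18)*(0.524) = 0.27432.
  denominator = (1)^2 + (0.18)^2 + (0.524)^2 = 1.306976.
  rho(1) = 0.27432 / 1.306976 = 0.2099.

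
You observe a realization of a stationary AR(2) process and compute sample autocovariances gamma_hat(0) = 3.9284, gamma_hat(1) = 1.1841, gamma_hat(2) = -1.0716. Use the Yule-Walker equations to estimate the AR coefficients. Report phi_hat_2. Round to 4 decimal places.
\hat\phi_{2} = -0.4000

The Yule-Walker equations for an AR(p) process read, in matrix form,
  Gamma_p phi = r_p,   with   (Gamma_p)_{ij} = gamma(|i - j|),
                       (r_p)_i = gamma(i),   i,j = 1..p.
Substitute the sample gammas (Toeplitz matrix and right-hand side of size 2):
  Gamma_p = [[3.9284, 1.1841], [1.1841, 3.9284]]
  r_p     = [1.1841, -1.0716]
Written out:
  3.9284 phi_1 + 1.1841 phi_2 = 1.1841
  1.1841 phi_1 + 3.9284 phi_2 = -1.0716
Solve by Cramer's rule:
  det = gamma(0)^2 - gamma(1)^2 = (3.9284)^2 - (1.1841)^2 = 15.43232656 - 1.40209281 = 14.03023375
  phi_hat_1 = [gamma(1) gamma(0) - gamma(1) gamma(2)] / det = [(1.1841)(3.9284) - (1.1841)(-1.0716)] / 14.03023375 = 5.9205 / 14.03023375 = 0.422
  phi_hat_2 = [gamma(0) gamma(2) - gamma(1)^2] / det = [(3.9284)(-1.0716) - (1.1841)^2] / 14.03023375 = -5.61176625 / 14.03023375 = -0.4
So phi_hat = [0.4220, -0.4000].
Therefore phi_hat_2 = -0.4000.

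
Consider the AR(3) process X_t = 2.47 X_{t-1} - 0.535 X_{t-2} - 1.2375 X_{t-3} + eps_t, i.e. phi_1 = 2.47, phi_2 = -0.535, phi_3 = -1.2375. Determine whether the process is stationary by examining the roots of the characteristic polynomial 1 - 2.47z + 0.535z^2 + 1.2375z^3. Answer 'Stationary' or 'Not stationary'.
\text{Not stationary}

The AR(p) characteristic polynomial is P(z) = 1 - 2.47z + 0.535z^2 + 1.2375z^3.
Stationarity requires all roots to lie outside the unit circle, i.e. |z| > 1 for every root.
Degree 3: look for a simple real root z0 first, then factor out (1 - z/z0) and solve the remaining quadratic.
Testing z0 = 0.8: P(0.8) = 1 + (-2.47)(0.8) + (0.535)(0.8)^2 + (1.2375)(0.8)^3
  = 1 + (-1.976) + (0.3424) + (0.6336) = 0.  So z_0 = 0.8 is a root, |z_0| = 0.8.
Divide out the factor (1 - 1.25 z) = (1 - z/z0) (since 1/z0 = 1.25):
  P(z) = (1 - 1.25 z)(1 + (-1.22) z + (-0.99) z^2)
  [check: z-coef -1.22 - (1.25) = -2.47; z^2-coef -0.99 - (1.25)(-1.22) = 0.535; z^3-coef -(1.25)(-0.99) = 1.2375.]
Remaining roots from the quadratic factor 1 + (-1.22) z + (-0.99) z^2:
  Set 1 + (-1.22) z + (-0.99) z^2 = 0, i.e. a z^2 + b z + c = 0 with a = -0.99, b = -1.22, c = 1.
  Discriminant D = b^2 - 4ac = (-1.22)^2 - 4*(-0.99)*1 = 1.4884 - (-3.96) = 5.4484.
  D >= 0, so the roots are real: z = (-b +/- sqrt(D)) / (2a) = (1.22 +/- 2.334181) / (-1.98).
    z_1 = (1.22 + 2.334181) / (-1.98) = -1.795,   |z_1| = 1.795.
    z_2 = (1.22 - 2.334181) / (-1.98) = 0.5627,   |z_2| = 0.5627.
Moduli of all roots: 0.8000, 1.7950, 0.5627.
All moduli strictly greater than 1? No.
Verdict: Not stationary.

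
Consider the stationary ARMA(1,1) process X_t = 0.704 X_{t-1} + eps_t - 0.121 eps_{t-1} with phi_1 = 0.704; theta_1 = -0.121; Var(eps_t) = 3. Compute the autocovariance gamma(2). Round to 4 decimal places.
\gamma(2) = 2.2332

Multiply the model equation by X_{t-k} and take expectations. With theta_0 = psi_0 = 1 and psi_j the MA(infinity) weights, this gives
  gamma(k) - sum_i phi_i gamma(k-i) = c_k,
  c_k = sigma^2 * sum_{j=k..q} theta_j psi_{j-k}   (c_k = 0 for k > q),
using gamma(-m) = gamma(m).
psi-weights needed (psi_j = theta_j + sum_i phi_i psi_{j-i}):
  psi_1 = theta_1 + phi_1 = -0.121 + (0.704) = 0.583
Right-hand sides:
  c_0 = sigma^2 (1 + theta_1 psi_1) = 3 * (1 + (-0.121)(0.583)) = 3 * 0.929457 = 2.788371
  c_1 = sigma^2 theta_1 = 3 * (-0.121) = -0.363
  c_2 = 0
Equations for k = 0 and k = 1 (AR order 1):
  gamma(0) = phi_1 gamma(1) + c_0
  gamma(1) = phi_1 gamma(0) + c_1
Substituting the second into the first: gamma(0) (1 - phi_1^2) = c_0 + phi_1 c_1, so
  gamma(0) = (c_0 + phi_1 c_1) / (1 - phi_1^2) = (2.788371 + (0.704)(-0.363)) / (1 - (0.704)^2) = 2.532819 / 0.504384 = 5.021609.
  gamma(1) = phi_1 gamma(0) + c_1 = (0.704)(5.021609) + (-0.363) = 3.172212.
For k = 2 (> q): gamma(2) = phi_1 gamma(1) = (0.704)(3.172212) = 2.233238.
Therefore gamma(2) = 2.2332 (to 4 decimal places).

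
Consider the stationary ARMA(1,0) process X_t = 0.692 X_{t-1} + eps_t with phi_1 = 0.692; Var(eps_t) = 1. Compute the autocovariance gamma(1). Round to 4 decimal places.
\gamma(1) = 1.3279

Multiply the model equation by X_{t-k} and take expectations. With theta_0 = psi_0 = 1 and psi_j the MA(infinity) weights, this gives
  gamma(k) - sum_i phi_i gamma(k-i) = c_k,
  c_k = sigma^2 * sum_{j=k..q} theta_j psi_{j-k}   (c_k = 0 for k > q),
using gamma(-m) = gamma(m).
Pure AR (q = 0): c_0 = sigma^2 = 1, c_k = 0 for k >= 1.
Equations for k = 0 and k = 1 (AR order 1):
  gamma(0) = phi_1 gamma(1) + c_0
  gamma(1) = phi_1 gamma(0) + c_1
Substituting the second into the first: gamma(0) (1 - phi_1^2) = c_0 + phi_1 c_1, so
  gamma(0) = c_0 / (1 - phi_1^2) = 1 / (1 - (0.692)^2) = 1 / 0.521136 = 1.918885.
  gamma(1) = phi_1 gamma(0) = (0.692)(1.918885) = 1.327868.
Therefore gamma(1) = 1.3279 (to 4 decimal places).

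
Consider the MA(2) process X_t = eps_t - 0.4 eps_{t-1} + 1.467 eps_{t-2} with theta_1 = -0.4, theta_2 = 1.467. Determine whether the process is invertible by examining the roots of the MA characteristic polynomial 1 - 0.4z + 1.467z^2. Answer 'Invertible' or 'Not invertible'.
\text{Not invertible}

The MA(q) characteristic polynomial is P(z) = 1 - 0.4z + 1.467z^2.
Invertibility requires all roots to lie outside the unit circle, i.e. |z| > 1 for every root.
Set 1 + (-0.4) z + (1.467) z^2 = 0, i.e. a z^2 + b z + c = 0 with a = 1.467, b = -0.4, c = 1.
Discriminant D = b^2 - 4ac = (-0.4)^2 - 4*(1.467)*1 = 0.16 - (5.868) = -5.708.
D < 0, so the roots are the complex-conjugate pair z = (-b +/- i sqrt(-D)) / (2a) = 0.1363 +/- 0.8143i.
For a conjugate pair |z|^2 = z * conj(z) = (product of roots) = c/a = 1/(1.467) = 0.681663, so |z| = sqrt(0.681663) = 0.8256 for both roots.
Moduli of all roots: 0.8256, 0.8256.
All moduli strictly greater than 1? No.
Verdict: Not invertible.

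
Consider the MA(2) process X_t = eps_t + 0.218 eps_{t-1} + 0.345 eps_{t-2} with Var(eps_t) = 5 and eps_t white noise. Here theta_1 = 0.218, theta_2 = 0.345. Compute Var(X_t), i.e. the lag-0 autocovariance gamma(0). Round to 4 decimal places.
\gamma(0) = 5.8327

For an MA(q) process X_t = eps_t + sum_i theta_i eps_{t-i} with
Var(eps_t) = sigma^2, the variance is
  gamma(0) = sigma^2 * (1 + sum_i theta_i^2).
  sum_i theta_i^2 = (0.218)^2 + (0.345)^2 = 0.047524 + 0.119025 = 0.166549.
  gamma(0) = 5 * (1 + 0.166549) = 5 * 1.166549 = 5.832745, which rounds to 5.8327.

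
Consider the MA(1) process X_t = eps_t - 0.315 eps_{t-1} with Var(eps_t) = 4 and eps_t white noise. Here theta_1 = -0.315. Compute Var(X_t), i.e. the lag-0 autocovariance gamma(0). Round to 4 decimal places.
\gamma(0) = 4.3969

For an MA(q) process X_t = eps_t + sum_i theta_i eps_{t-i} with
Var(eps_t) = sigma^2, the variance is
  gamma(0) = sigma^2 * (1 + sum_i theta_i^2).
  sum_i theta_i^2 = (-0.315)^2 = 0.099225.
  gamma(0) = 4 * (1 + 0.099225) = 4 * 1.099225 = 4.3969.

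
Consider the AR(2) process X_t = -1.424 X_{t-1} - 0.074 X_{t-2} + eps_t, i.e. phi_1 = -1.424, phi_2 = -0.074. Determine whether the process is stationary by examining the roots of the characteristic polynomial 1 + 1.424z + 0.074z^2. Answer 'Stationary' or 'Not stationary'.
\text{Not stationary}

The AR(p) characteristic polynomial is P(z) = 1 + 1.424z + 0.074z^2.
Stationarity requires all roots to lie outside the unit circle, i.e. |z| > 1 for every root.
Set 1 + (1.424) z + (0.074) z^2 = 0, i.e. a z^2 + b z + c = 0 with a = 0.074, b = 1.424, c = 1.
Discriminant D = b^2 - 4ac = (1.424)^2 - 4*(0.074)*1 = 2.027776 - (0.296) = 1.731776.
D >= 0, so the roots are real: z = (-b +/- sqrt(D)) / (2a) = (-1.424 +/- 1.31597) / (0.148).
  z_1 = (-1.424 + 1.31597) / (0.148) = -0.7299,   |z_1| = 0.7299.
  z_2 = (-1.424 - 1.31597) / (0.148) = -18.5133,   |z_2| = 18.5133.
Moduli of all roots: 0.7299, 18.5133.
All moduli strictly greater than 1? No.
Verdict: Not stationary.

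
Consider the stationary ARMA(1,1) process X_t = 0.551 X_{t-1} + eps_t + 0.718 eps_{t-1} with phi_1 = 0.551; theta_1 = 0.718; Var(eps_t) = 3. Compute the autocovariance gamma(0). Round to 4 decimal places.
\gamma(0) = 9.9372

Multiply the model equation by X_{t-k} and take expectations. With theta_0 = psi_0 = 1 and psi_j the MA(infinity) weights, this gives
  gamma(k) - sum_i phi_i gamma(k-i) = c_k,
  c_k = sigma^2 * sum_{j=k..q} theta_j psi_{j-k}   (c_k = 0 for k > q),
using gamma(-m) = gamma(m).
psi-weights needed (psi_j = theta_j + sum_i phi_i psi_{j-i}):
  psi_1 = theta_1 + phi_1 = 0.718 + (0.551) = 1.269
Right-hand sides:
  c_0 = sigma^2 (1 + theta_1 psi_1) = 3 * (1 + (0.718)(1.269)) = 3 * 1.911142 = 5.733426
  c_1 = sigma^2 theta_1 = 3 * (0.718) = 2.154
  c_2 = 0
Equations for k = 0 and k = 1 (AR order 1):
  gamma(0) = phi_1 gamma(1) + c_0
  gamma(1) = phi_1 gamma(0) + c_1
Substituting the second into the first: gamma(0) (1 - phi_1^2) = c_0 + phi_1 c_1, so
  gamma(0) = (c_0 + phi_1 c_1) / (1 - phi_1^2) = (5.733426 + (0.551)(2.154)) / (1 - (0.551)^2) = 6.92028 / 0.696399 = 9.937234.
Therefore gamma(0) = 9.9372 (to 4 decimal places).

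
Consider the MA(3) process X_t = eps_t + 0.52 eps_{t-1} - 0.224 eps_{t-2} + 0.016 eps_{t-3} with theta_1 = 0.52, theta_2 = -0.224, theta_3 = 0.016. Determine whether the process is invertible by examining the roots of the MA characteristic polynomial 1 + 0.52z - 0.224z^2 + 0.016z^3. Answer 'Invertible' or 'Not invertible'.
\text{Invertible}

The MA(q) characteristic polynomial is P(z) = 1 + 0.52z - 0.224z^2 + 0.016z^3.
Invertibility requires all roots to lie outside the unit circle, i.e. |z| > 1 for every root.
Degree 3: look for a simple real root z0 first, then factor out (1 - z/z0) and solve the remaining quadratic.
Testing z0 = 5: P(5) = 1 + (0.52)(5) + (-0.224)(5)^2 + (0.016)(5)^3
  = 1 + (2.6) + (-5.6) + (2) = 0.  So z_0 = 5 is a root, |z_0| = 5.
Divide out the factor (1 - 0.2 z) = (1 - z/z0) (since 1/z0 = 0.2):
  P(z) = (1 - 0.2 z)(1 + (0.72) z + (-0.08) z^2)
  [check: z-coef 0.72 - (0.2) = 0.52; z^2-coef -0.08 - (0.2)(0.72) = -0.224; z^3-coef -(0.2)(-0.08) = 0.016.]
Remaining roots from the quadratic factor 1 + (0.72) z + (-0.08) z^2:
  Set 1 + (0.72) z + (-0.08) z^2 = 0, i.e. a z^2 + b z + c = 0 with a = -0.08, b = 0.72, c = 1.
  Discriminant D = b^2 - 4ac = (0.72)^2 - 4*(-0.08)*1 = 0.5184 - (-0.32) = 0.8384.
  D >= 0, so the roots are real: z = (-b +/- sqrt(D)) / (2a) = (-0.72 +/- 0.915642) / (-0.16).
    z_1 = (-0.72 + 0.915642) / (-0.16) = -1.2228,   |z_1| = 1.2228.
    z_2 = (-0.72 - 0.915642) / (-0.16) = 10.2228,   |z_2| = 10.2228.
Moduli of all roots: 5.0000, 1.2228, 10.2228.
All moduli strictly greater than 1? Yes.
Verdict: Invertible.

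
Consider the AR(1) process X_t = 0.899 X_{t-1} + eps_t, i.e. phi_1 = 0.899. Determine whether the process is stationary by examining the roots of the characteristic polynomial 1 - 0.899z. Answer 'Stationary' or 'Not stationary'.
\text{Stationary}

The AR(p) characteristic polynomial is P(z) = 1 - 0.899z.
Stationarity requires all roots to lie outside the unit circle, i.e. |z| > 1 for every root.
This is linear in z: 1 + (-0.899) z = 0  =>  z = -1/(-0.899) = 1.112347,  |z| = 1.112347.
Moduli of all roots: 1.1123.
All moduli strictly greater than 1? Yes.
Verdict: Stationary.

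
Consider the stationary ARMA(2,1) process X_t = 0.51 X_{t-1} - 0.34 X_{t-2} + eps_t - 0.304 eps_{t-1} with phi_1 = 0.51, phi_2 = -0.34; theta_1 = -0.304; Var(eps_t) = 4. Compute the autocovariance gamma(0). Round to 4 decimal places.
\gamma(0) = 4.5539

Multiply the model equation by X_{t-k} and take expectations. With theta_0 = psi_0 = 1 and psi_j the MA(infinity) weights, this gives
  gamma(k) - sum_i phi_i gamma(k-i) = c_k,
  c_k = sigma^2 * sum_{j=k..q} theta_j psi_{j-k}   (c_k = 0 for k > q),
using gamma(-m) = gamma(m).
psi-weights needed (psi_j = theta_j + sum_i phi_i psi_{j-i}):
  psi_1 = theta_1 + phi_1 = -0.304 + (0.51) = 0.206
Right-hand sides:
  c_0 = sigma^2 (1 + theta_1 psi_1) = 4 * (1 + (-0.304)(0.206)) = 4 * 0.937376 = 3.749504
  c_1 = sigma^2 theta_1 = 4 * (-0.304) = -1.216
  c_2 = 0
Equations for k = 0, 1, 2 (AR order 2, c_2 = 0):
  (E0) gamma(0) = phi_1 gamma(1) + phi_2 gamma(2) + c_0
  (E1) gamma(1) = phi_1 gamma(0) + phi_2 gamma(1) + c_1
  (E2) gamma(2) = phi_1 gamma(1) + phi_2 gamma(0)
From (E1): gamma(1) = A gamma(0) + B with
  A = phi_1 / (1 - phi_2) = 0.51 / 1.34 = 0.380597,   B = c_1 / (1 - phi_2) = -1.216 / 1.34 = -0.907463.
Insert (E2) into (E0): gamma(0) (1 - phi_2^2) = phi_1 (1 + phi_2) gamma(1) + c_0.
  phi_1 (1 + phi_2) = (0.51)(0.66) = 0.3366,   1 - phi_2^2 = 0.8844.
Replace gamma(1) by A gamma(0) + B and collect gamma(0):
  gamma(0) [0.8844 - (0.3366)(0.380597)] = (0.3366)(-0.907463) + 3.749504
  gamma(0) * 0.756291 = 3.444052
  gamma(0) = 3.444052 / 0.756291 = 4.553871.
Therefore gamma(0) = 4.5539 (to 4 decimal places).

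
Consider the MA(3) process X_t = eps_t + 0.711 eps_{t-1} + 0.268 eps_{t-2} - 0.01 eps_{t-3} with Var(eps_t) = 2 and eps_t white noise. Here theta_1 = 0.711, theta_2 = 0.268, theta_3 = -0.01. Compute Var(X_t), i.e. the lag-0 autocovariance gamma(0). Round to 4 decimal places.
\gamma(0) = 3.1549

For an MA(q) process X_t = eps_t + sum_i theta_i eps_{t-i} with
Var(eps_t) = sigma^2, the variance is
  gamma(0) = sigma^2 * (1 + sum_i theta_i^2).
  sum_i theta_i^2 = (0.711)^2 + (0.268)^2 + (-0.01)^2 = 0.505521 + 0.071824 + 0.0001 = 0.577445.
  gamma(0) = 2 * (1 + 0.577445) = 2 * 1.577445 = 3.15489, which rounds to 3.1549.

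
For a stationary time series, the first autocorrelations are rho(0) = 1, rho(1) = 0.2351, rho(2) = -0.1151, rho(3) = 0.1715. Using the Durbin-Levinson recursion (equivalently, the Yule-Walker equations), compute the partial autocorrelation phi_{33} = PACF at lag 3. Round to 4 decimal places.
\phi_{33} = 0.2690

The PACF at lag k is phi_{kk}, the last component of the solution
to the Yule-Walker system G_k phi = r_k where
  (G_k)_{ij} = rho(|i - j|), (r_k)_i = rho(i), i,j = 1..k.
Equivalently, Durbin-Levinson gives phi_{kk} iteratively:
  phi_{11} = rho(1)
  phi_{kk} = [rho(k) - sum_{j=1..k-1} phi_{k-1,j} rho(k-j)]
            / [1 - sum_{j=1..k-1} phi_{k-1,j} rho(j)],
  phi_{k,j} = phi_{k-1,j} - phi_{kk} phi_{k-1,k-j},  j = 1..k-1.
Step k = 1:
  phi_11 = rho(1) = 0.2351.
Step k = 2:
  phi_22 = [rho(2) - phi_11 rho(1)] / [1 - phi_11 rho(1)] = [-0.1151 - (0.2351)(0.2351)] / [1 - (0.2351)(0.2351)]
         = -0.17037201 / 0.94472799 = -0.18034.
  Update: phi_21 = phi_11 - phi_22 phi_11 = 0.2351 - (-0.18034)(0.2351) = 0.277498.
Step k = 3:
  phi_33 = [rho(3) - phi_21 rho(2) - phi_22 rho(1)] / [1 - phi_21 rho(1) - phi_22 rho(2)]
    numerator   = 0.1715 - (0.277498)(-0.1151) - (-0.18034)(0.2351) = 0.24583788
    denominator = 1 - (0.277498)(0.2351) - (-0.18034)(-0.1151) = 0.91400314
  phi_33 = 0.24583788 / 0.91400314 = 0.269.
Therefore phi_{33} = 0.2690.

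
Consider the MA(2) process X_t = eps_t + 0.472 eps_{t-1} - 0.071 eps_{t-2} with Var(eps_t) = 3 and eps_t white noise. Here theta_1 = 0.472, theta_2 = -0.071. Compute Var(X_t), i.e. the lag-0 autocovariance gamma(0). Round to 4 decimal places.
\gamma(0) = 3.6835

For an MA(q) process X_t = eps_t + sum_i theta_i eps_{t-i} with
Var(eps_t) = sigma^2, the variance is
  gamma(0) = sigma^2 * (1 + sum_i theta_i^2).
  sum_i theta_i^2 = (0.472)^2 + (-0.071)^2 = 0.222784 + 0.005041 = 0.227825.
  gamma(0) = 3 * (1 + 0.227825) = 3 * 1.227825 = 3.683475, which rounds to 3.6835.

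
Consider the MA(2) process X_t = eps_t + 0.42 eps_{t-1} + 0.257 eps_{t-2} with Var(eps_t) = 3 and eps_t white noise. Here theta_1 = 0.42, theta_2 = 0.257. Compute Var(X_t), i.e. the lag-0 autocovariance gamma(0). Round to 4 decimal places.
\gamma(0) = 3.7273

For an MA(q) process X_t = eps_t + sum_i theta_i eps_{t-i} with
Var(eps_t) = sigma^2, the variance is
  gamma(0) = sigma^2 * (1 + sum_i theta_i^2).
  sum_i theta_i^2 = (0.42)^2 + (0.257)^2 = 0.1764 + 0.066049 = 0.242449.
  gamma(0) = 3 * (1 + 0.242449) = 3 * 1.242449 = 3.727347, which rounds to 3.7273.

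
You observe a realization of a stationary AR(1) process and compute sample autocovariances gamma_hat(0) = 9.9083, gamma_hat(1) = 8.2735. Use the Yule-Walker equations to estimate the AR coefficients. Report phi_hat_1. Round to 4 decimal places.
\hat\phi_{1} = 0.8350

The Yule-Walker equations for an AR(p) process read, in matrix form,
  Gamma_p phi = r_p,   with   (Gamma_p)_{ij} = gamma(|i - j|),
                       (r_p)_i = gamma(i),   i,j = 1..p.
Substitute the sample gammas (Toeplitz matrix and right-hand side of size 1):
  Gamma_p = [[9.9083]]
  r_p     = [8.2735]
With p = 1 this is the single equation gamma(0) phi_1 = gamma(1):
  phi_hat_1 = gamma(1) / gamma(0) = 8.2735 / 9.9083 = 0.8350.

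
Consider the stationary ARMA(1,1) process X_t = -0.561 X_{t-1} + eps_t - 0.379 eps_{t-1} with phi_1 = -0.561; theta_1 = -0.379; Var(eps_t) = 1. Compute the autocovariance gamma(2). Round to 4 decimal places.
\gamma(2) = 0.9331

Multiply the model equation by X_{t-k} and take expectations. With theta_0 = psi_0 = 1 and psi_j the MA(infinity) weights, this gives
  gamma(k) - sum_i phi_i gamma(k-i) = c_k,
  c_k = sigma^2 * sum_{j=k..q} theta_j psi_{j-k}   (c_k = 0 for k > q),
using gamma(-m) = gamma(m).
psi-weights needed (psi_j = theta_j + sum_i phi_i psi_{j-i}):
  psi_1 = theta_1 + phi_1 = -0.379 + (-0.561) = -0.94
Right-hand sides:
  c_0 = sigma^2 (1 + theta_1 psi_1) = 1 * (1 + (-0.379)(-0.94)) = 1 * 1.35626 = 1.35626
  c_1 = sigma^2 theta_1 = 1 * (-0.379) = -0.379
  c_2 = 0
Equations for k = 0 and k = 1 (AR order 1):
  gamma(0) = phi_1 gamma(1) + c_0
  gamma(1) = phi_1 gamma(0) + c_1
Substituting the second into the first: gamma(0) (1 - phi_1^2) = c_0 + phi_1 c_1, so
  gamma(0) = (c_0 + phi_1 c_1) / (1 - phi_1^2) = (1.35626 + (-0.561)(-0.379)) / (1 - (-0.561)^2) = 1.568879 / 0.685279 = 2.289402.
  gamma(1) = phi_1 gamma(0) + c_1 = (-0.561)(2.289402) + (-0.379) = -1.663354.
For k = 2 (> q): gamma(2) = phi_1 gamma(1) = (-0.561)(-1.663354) = 0.933142.
Therefore gamma(2) = 0.9331 (to 4 decimal places).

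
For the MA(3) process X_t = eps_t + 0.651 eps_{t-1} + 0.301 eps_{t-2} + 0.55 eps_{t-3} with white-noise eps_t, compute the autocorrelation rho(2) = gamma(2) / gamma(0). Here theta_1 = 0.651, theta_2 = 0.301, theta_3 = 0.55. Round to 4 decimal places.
\rho(2) = 0.3627

For an MA(q) process with theta_0 = 1, the autocovariance is
  gamma(k) = sigma^2 * sum_{i=0..q-k} theta_i * theta_{i+k},
and rho(k) = gamma(k) / gamma(0). Sigma^2 cancels.
  numerator   = (1)*(0.301) + (0.651)*(0.55) = 0.65905.
  denominator = (1)^2 + (0.651)^2 + (0.301)^2 + (0.55)^2 = 1.816902.
  rho(2) = 0.65905 / 1.816902 = 0.3627.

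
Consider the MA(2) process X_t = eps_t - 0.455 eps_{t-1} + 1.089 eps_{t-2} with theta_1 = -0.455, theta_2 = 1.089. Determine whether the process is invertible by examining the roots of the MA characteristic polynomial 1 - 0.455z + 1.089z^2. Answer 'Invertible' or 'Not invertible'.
\text{Not invertible}

The MA(q) characteristic polynomial is P(z) = 1 - 0.455z + 1.089z^2.
Invertibility requires all roots to lie outside the unit circle, i.e. |z| > 1 for every root.
Set 1 + (-0.455) z + (1.089) z^2 = 0, i.e. a z^2 + b z + c = 0 with a = 1.089, b = -0.455, c = 1.
Discriminant D = b^2 - 4ac = (-0.455)^2 - 4*(1.089)*1 = 0.207025 - (4.356) = -4.148975.
D < 0, so the roots are the complex-conjugate pair z = (-b +/- i sqrt(-D)) / (2a) = 0.2089 +/- 0.9352i.
For a conjugate pair |z|^2 = z * conj(z) = (product of roots) = c/a = 1/(1.089) = 0.918274, so |z| = sqrt(0.918274) = 0.9583 for both roots.
Moduli of all roots: 0.9583, 0.9583.
All moduli strictly greater than 1? No.
Verdict: Not invertible.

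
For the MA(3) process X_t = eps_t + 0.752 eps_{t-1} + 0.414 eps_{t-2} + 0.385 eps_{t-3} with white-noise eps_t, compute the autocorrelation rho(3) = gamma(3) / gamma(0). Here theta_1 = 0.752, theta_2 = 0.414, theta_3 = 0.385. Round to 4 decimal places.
\rho(3) = 0.2042

For an MA(q) process with theta_0 = 1, the autocovariance is
  gamma(k) = sigma^2 * sum_{i=0..q-k} theta_i * theta_{i+k},
and rho(k) = gamma(k) / gamma(0). Sigma^2 cancels.
  numerator   = (1)*(0.385) = 0.385.
  denominator = (1)^2 + (0.752)^2 + (0.414)^2 + (0.385)^2 = 1.885125.
  rho(3) = 0.385 / 1.885125 = 0.2042.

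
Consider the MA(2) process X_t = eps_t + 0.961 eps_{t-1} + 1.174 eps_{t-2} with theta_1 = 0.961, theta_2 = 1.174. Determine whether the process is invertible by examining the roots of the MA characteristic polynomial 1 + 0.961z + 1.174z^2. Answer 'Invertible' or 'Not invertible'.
\text{Not invertible}

The MA(q) characteristic polynomial is P(z) = 1 + 0.961z + 1.174z^2.
Invertibility requires all roots to lie outside the unit circle, i.e. |z| > 1 for every root.
Set 1 + (0.961) z + (1.174) z^2 = 0, i.e. a z^2 + b z + c = 0 with a = 1.174, b = 0.961, c = 1.
Discriminant D = b^2 - 4ac = (0.961)^2 - 4*(1.174)*1 = 0.923521 - (4.696) = -3.772479.
D < 0, so the roots are the complex-conjugate pair z = (-b +/- i sqrt(-D)) / (2a) = -0.4093 +/- 0.8272i.
For a conjugate pair |z|^2 = z * conj(z) = (product of roots) = c/a = 1/(1.174) = 0.851789, so |z| = sqrt(0.851789) = 0.9229 for both roots.
Moduli of all roots: 0.9229, 0.9229.
All moduli strictly greater than 1? No.
Verdict: Not invertible.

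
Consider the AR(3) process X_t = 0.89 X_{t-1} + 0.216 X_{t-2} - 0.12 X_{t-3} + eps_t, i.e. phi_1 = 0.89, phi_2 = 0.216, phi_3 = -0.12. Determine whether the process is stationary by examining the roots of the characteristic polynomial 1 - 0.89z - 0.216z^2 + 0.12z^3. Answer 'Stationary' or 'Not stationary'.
\text{Stationary}

The AR(p) characteristic polynomial is P(z) = 1 - 0.89z - 0.216z^2 + 0.12z^3.
Stationarity requires all roots to lie outside the unit circle, i.e. |z| > 1 for every root.
Degree 3: look for a simple real root z0 first, then factor out (1 - z/z0) and solve the remaining quadratic.
Testing z0 = -2.5: P(-2.5) = 1 + (-0.89)(-2.5) + (-0.216)(-2.5)^2 + (0.12)(-2.5)^3
  = 1 + (2.225) + (-1.35) + (-1.875) = 0.  So z_0 = -2.5 is a root, |z_0| = 2.5.
Divide out the factor (1 + 0.4 z) = (1 - z/z0) (since 1/z0 = -0.4):
  P(z) = (1 + 0.4 z)(1 + (-1.29) z + (0.3) z^2)
  [check: z-coef -1.29 - (-0.4) = -0.89; z^2-coef 0.3 - (-0.4)(-1.29) = -0.216; z^3-coef -(-0.4)(0.3) = 0.12.]
Remaining roots from the quadratic factor 1 + (-1.29) z + (0.3) z^2:
  Set 1 + (-1.29) z + (0.3) z^2 = 0, i.e. a z^2 + b z + c = 0 with a = 0.3, b = -1.29, c = 1.
  Discriminant D = b^2 - 4ac = (-1.29)^2 - 4*(0.3)*1 = 1.6641 - (1.2) = 0.4641.
  D >= 0, so the roots are real: z = (-b +/- sqrt(D)) / (2a) = (1.29 +/- 0.681249) / (0.6).
    z_1 = (1.29 + 0.681249) / (0.6) = 3.2854,   |z_1| = 3.2854.
    z_2 = (1.29 - 0.681249) / (0.6) = 1.0146,   |z_2| = 1.0146.
Moduli of all roots: 2.5000, 3.2854, 1.0146.
All moduli strictly greater than 1? Yes.
Verdict: Stationary.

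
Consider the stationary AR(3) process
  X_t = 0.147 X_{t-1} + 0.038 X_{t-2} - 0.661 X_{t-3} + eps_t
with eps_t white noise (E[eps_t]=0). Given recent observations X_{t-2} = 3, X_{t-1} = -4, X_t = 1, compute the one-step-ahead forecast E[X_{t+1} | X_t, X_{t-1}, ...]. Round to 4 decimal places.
E[X_{t+1} \mid \mathcal F_t] = -1.9880

For an AR(p) model X_t = c + sum_i phi_i X_{t-i} + eps_t, the
one-step-ahead conditional mean is
  E[X_{t+1} | X_t, ...] = c + sum_i phi_i X_{t+1-i}.
Substitute known values:
  E[X_{t+1} | ...] = (0.147) * (1) + (0.038) * (-4) + (-0.661) * (3)
                   = -1.9880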